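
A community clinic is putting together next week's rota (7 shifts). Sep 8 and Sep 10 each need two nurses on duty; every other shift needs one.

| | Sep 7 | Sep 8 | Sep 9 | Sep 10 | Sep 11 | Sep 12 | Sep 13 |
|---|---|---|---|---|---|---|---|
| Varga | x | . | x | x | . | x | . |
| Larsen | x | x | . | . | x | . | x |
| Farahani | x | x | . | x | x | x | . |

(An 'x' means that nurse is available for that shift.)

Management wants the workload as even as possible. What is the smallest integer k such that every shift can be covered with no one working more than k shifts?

With 3 nurses and 9 worker-slots to fill, someone must work at least ⌈9/3⌉ = 3 shifts, so k ≥ 3.
k = 3 works: Sep 7→Farahani, Sep 8→Larsen+Farahani, Sep 9→Varga, Sep 10→Varga+Farahani, Sep 11→Larsen, Sep 12→Varga, Sep 13→Larsen.
Loads: Varga 3, Larsen 3, Farahani 3 — all ≤ 3.

3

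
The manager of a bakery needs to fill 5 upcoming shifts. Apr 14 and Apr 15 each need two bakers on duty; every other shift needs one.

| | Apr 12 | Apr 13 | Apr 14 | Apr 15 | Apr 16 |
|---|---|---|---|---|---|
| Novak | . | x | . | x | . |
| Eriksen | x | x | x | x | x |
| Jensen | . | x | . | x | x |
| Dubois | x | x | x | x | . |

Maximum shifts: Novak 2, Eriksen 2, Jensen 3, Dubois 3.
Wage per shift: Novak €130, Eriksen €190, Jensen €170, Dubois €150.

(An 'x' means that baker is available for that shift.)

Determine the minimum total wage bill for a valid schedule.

€1070

Apr 14 can only be covered by Eriksen and Dubois, so that assignment is forced.
Picking the cheapest available baker for each shift independently would cost €1070, and that bound is achievable.
An optimal schedule: Apr 12→Dubois, Apr 13→Novak, Apr 14→Dubois+Eriksen, Apr 15→Novak+Dubois, Apr 16→Jensen.
Total: 150 + 130 + 150 + 190 + 130 + 150 + 170 = €1070.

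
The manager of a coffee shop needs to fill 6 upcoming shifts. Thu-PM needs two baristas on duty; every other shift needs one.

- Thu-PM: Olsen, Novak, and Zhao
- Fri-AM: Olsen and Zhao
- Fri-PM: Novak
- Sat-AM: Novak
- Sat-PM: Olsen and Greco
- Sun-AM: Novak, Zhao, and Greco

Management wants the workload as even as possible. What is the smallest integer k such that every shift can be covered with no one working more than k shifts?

2

With 4 baristas and 7 worker-slots to fill, someone must work at least ⌈7/4⌉ = 2 shifts, so k ≥ 2.
k = 2 works: Thu-PM→Olsen+Zhao, Fri-AM→Olsen, Fri-PM→Novak, Sat-AM→Novak, Sat-PM→Greco, Sun-AM→Zhao.
Loads: Olsen 2, Novak 2, Zhao 2, Greco 1 — all ≤ 2.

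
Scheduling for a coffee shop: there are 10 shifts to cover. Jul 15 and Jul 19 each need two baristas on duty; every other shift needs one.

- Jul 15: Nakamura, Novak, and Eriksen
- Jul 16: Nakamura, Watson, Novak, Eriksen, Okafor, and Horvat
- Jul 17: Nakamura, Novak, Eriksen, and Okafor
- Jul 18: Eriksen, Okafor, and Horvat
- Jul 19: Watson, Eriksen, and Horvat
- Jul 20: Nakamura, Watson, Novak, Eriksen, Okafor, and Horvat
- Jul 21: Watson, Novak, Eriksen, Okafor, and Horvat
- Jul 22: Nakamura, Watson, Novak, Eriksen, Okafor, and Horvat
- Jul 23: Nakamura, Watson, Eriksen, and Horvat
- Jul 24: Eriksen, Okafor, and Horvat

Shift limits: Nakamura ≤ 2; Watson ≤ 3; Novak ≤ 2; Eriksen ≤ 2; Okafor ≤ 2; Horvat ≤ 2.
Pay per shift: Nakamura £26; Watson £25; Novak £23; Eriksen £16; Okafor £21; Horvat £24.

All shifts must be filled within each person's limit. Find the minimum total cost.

Picking the cheapest available barista for each shift independently would cost £207, but that ignores the shift limits.
An optimal schedule: Jul 15→Eriksen+Novak, Jul 16→Watson, Jul 17→Okafor, Jul 18→Eriksen, Jul 19→Horvat+Watson, Jul 20→Watson, Jul 21→Novak, Jul 22→Nakamura, Jul 23→Horvat, Jul 24→Okafor.
Total: 16 + 23 + 25 + 21 + 16 + 24 + 25 + 25 + 23 + 26 + 24 + 21 = £269.

£269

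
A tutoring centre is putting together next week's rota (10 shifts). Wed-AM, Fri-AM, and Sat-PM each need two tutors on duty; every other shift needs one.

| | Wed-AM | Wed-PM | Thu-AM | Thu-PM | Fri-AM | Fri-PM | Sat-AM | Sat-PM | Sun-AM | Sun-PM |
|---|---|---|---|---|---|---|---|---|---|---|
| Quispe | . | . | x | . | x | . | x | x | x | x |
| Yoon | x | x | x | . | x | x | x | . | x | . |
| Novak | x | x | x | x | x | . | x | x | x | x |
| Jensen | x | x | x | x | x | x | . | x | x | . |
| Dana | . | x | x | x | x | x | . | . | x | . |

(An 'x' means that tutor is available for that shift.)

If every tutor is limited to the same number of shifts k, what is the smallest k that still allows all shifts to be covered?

3

With 5 tutors and 13 worker-slots to fill, someone must work at least ⌈13/5⌉ = 3 shifts, so k ≥ 3.
k = 3 works: Wed-AM→Yoon+Novak, Wed-PM→Yoon, Thu-AM→Jensen, Thu-PM→Novak, Fri-AM→Jensen+Dana, Fri-PM→Yoon, Sat-AM→Quispe, Sat-PM→Quispe+Novak, Sun-AM→Jensen, Sun-PM→Quispe.
Loads: Quispe 3, Yoon 3, Novak 3, Jensen 3, Dana 1 — all ≤ 3.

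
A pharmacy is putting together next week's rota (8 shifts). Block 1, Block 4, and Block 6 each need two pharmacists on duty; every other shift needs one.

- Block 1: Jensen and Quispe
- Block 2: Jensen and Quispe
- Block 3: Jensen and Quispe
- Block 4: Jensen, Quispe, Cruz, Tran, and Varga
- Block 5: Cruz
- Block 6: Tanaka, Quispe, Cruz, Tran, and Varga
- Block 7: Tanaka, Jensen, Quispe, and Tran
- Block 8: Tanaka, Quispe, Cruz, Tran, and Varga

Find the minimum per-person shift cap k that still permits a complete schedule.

2

With 6 pharmacists and 11 worker-slots to fill, someone must work at least ⌈11/6⌉ = 2 shifts, so k ≥ 2.
k = 2 works: Block 1→Jensen+Quispe, Block 2→Jensen, Block 3→Quispe, Block 4→Cruz+Tran, Block 5→Cruz, Block 6→Tran+Varga, Block 7→Tanaka, Block 8→Tanaka.
Loads: Tanaka 2, Jensen 2, Quispe 2, Cruz 2, Tran 2, Varga 1 — all ≤ 2.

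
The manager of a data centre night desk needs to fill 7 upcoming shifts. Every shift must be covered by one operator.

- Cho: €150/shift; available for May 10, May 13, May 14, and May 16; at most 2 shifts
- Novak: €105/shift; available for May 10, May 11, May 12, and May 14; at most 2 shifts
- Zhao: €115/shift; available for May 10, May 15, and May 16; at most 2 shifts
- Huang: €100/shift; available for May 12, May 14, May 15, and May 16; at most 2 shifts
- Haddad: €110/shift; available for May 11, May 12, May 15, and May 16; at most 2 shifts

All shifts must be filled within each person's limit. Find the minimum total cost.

May 13 can only be covered by Cho, so that assignment is forced.
Picking the cheapest available operator for each shift independently would cost €760, but that ignores the shift limits.
An optimal schedule: May 10→Novak, May 11→Novak, May 12→Huang, May 13→Cho, May 14→Huang, May 15→Haddad, May 16→Haddad.
Total: 105 + 105 + 100 + 150 + 100 + 110 + 110 = €780.

€780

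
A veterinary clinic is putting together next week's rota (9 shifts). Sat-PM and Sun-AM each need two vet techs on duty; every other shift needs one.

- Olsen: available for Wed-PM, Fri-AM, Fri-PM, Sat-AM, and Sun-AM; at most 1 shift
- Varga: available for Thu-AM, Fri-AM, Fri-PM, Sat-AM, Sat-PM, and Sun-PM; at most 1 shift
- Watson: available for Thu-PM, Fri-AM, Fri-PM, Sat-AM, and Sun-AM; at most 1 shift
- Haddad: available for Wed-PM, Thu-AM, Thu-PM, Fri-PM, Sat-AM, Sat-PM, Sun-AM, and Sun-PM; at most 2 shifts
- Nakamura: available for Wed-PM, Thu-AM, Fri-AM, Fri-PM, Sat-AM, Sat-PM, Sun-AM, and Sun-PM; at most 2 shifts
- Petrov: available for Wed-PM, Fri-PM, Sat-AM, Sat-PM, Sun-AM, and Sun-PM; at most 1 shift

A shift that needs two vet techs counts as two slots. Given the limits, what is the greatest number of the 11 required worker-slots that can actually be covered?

8

Total capacity across all vet techs is 1+1+1+2+2+1 = 8, and 11 slots are needed, so at most 8 can be filled.
An assignment achieving 8: Wed-PM→Olsen, Thu-AM→Varga, Thu-PM→Watson, Fri-AM→Nakamura, Sat-PM→Haddad+Nakamura, Sun-AM→Petrov, Sun-PM→Haddad.
Loads: Olsen 1/1, Varga 1/1, Watson 1/1, Haddad 2/2, Nakamura 2/2, Petrov 1/1.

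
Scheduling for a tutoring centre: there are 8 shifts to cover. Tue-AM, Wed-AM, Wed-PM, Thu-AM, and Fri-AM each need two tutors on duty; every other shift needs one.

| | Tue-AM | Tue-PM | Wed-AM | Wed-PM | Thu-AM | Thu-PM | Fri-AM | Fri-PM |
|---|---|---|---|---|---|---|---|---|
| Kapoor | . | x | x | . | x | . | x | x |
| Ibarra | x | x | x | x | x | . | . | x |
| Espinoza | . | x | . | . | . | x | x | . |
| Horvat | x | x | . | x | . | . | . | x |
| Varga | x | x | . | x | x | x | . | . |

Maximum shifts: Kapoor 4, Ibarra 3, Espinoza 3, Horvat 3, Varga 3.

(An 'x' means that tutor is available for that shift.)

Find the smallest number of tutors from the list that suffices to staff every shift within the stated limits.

13 slots to fill and no one can take more than 4, so at least ⌈13/4⌉ = 4 tutors are needed.
Kapoor, Ibarra, Espinoza, and Varga alone can cover everything: Tue-AM→Ibarra+Varga, Tue-PM→Espinoza, Wed-AM→Kapoor+Ibarra, Wed-PM→Ibarra+Varga, Thu-AM→Kapoor+Varga, Thu-PM→Espinoza, Fri-AM→Kapoor+Espinoza, Fri-PM→Kapoor.

4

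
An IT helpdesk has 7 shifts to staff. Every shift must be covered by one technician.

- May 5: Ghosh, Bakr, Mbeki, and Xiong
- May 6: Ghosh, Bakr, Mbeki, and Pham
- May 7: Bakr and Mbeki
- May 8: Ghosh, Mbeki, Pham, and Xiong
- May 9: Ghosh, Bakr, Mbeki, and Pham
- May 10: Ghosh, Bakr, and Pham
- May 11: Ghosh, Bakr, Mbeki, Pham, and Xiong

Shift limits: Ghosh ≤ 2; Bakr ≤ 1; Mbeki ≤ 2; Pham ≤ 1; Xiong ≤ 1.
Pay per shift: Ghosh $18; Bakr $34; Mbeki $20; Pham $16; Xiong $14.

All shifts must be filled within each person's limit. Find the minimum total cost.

$140

Picking the cheapest available technician for each shift independently would cost $110, but that ignores the shift limits.
An optimal schedule: May 5→Ghosh, May 6→Mbeki, May 7→Bakr, May 8→Mbeki, May 9→Pham, May 10→Ghosh, May 11→Xiong.
Total: 18 + 20 + 34 + 20 + 16 + 18 + 14 = $140.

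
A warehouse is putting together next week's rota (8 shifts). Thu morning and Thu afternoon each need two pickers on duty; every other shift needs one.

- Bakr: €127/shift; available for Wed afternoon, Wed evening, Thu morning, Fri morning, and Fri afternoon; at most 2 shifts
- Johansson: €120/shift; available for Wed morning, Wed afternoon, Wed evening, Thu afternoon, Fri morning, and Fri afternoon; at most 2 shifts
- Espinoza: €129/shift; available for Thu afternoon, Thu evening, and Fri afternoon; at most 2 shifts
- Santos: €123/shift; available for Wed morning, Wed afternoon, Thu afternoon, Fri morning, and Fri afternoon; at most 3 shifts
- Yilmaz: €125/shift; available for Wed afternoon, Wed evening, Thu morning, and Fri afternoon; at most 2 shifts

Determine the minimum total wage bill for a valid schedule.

Thu morning can only be covered by Bakr and Yilmaz, so that assignment is forced.
Thu evening can only be covered by Espinoza, so that assignment is forced.
Picking the cheapest available picker for each shift independently would cost €1224, but that ignores the shift limits.
An optimal schedule: Wed morning→Johansson, Wed afternoon→Santos, Wed evening→Yilmaz, Thu morning→Yilmaz+Bakr, Thu afternoon→Johansson+Santos, Thu evening→Espinoza, Fri morning→Santos, Fri afternoon→Bakr.
Total: 120 + 123 + 125 + 125 + 127 + 120 + 123 + 129 + 123 + 127 = €1242.

€1242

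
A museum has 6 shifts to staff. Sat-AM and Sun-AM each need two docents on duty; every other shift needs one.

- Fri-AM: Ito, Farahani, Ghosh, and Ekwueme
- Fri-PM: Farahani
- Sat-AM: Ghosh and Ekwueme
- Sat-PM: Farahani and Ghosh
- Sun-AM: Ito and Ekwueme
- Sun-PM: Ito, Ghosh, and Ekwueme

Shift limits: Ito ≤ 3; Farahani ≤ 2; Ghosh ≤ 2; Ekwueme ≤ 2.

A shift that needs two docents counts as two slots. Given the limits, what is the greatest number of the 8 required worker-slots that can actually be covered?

Total capacity across all docents is 3+2+2+2 = 9, and 8 slots are needed, so at most 8 can be filled.
An assignment achieving 8: Fri-AM→Ito, Fri-PM→Farahani, Sat-AM→Ghosh+Ekwueme, Sat-PM→Farahani, Sun-AM→Ito+Ekwueme, Sun-PM→Ito.
Loads: Ito 3/3, Farahani 2/2, Ghosh 1/2, Ekwueme 2/2.

8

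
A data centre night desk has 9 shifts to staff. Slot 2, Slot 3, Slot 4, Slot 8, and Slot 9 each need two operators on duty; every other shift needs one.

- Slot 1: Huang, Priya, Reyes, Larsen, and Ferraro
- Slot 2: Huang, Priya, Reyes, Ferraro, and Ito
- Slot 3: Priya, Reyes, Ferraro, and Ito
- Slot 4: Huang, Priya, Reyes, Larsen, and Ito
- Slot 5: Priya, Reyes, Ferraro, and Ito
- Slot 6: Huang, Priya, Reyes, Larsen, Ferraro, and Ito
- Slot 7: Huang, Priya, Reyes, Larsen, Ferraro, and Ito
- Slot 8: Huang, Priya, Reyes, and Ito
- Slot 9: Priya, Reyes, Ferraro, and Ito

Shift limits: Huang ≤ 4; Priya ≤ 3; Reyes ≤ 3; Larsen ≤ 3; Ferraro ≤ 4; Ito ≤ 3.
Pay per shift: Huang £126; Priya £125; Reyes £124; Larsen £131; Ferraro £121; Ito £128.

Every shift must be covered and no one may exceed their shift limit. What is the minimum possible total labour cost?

Picking the cheapest available operator for each shift independently would cost £1717, but that ignores the shift limits.
An optimal schedule: Slot 1→Ferraro, Slot 2→Priya+Huang, Slot 3→Ferraro+Reyes, Slot 4→Priya+Huang, Slot 5→Ferraro, Slot 6→Ferraro, Slot 7→Huang, Slot 8→Reyes+Huang, Slot 9→Reyes+Priya.
Total: 121 + 125 + 126 + 121 + 124 + 125 + 126 + 121 + 121 + 126 + 124 + 126 + 124 + 125 = £1735.

£1735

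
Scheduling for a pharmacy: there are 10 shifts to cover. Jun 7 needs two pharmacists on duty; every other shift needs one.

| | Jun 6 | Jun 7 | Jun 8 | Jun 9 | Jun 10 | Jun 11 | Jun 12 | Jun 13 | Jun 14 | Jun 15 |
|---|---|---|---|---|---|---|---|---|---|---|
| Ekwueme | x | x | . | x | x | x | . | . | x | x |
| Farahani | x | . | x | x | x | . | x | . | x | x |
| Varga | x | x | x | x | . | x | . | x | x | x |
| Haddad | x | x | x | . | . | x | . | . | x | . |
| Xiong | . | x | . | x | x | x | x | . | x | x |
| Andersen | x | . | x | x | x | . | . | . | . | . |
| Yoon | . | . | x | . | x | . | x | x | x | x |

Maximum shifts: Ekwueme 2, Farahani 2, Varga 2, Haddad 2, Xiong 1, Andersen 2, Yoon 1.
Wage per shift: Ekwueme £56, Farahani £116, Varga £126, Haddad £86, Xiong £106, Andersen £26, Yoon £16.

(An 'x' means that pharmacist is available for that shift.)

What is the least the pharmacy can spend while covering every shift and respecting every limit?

£816

Picking the cheapest available pharmacist for each shift independently would cost £346, but that ignores the shift limits.
An optimal schedule: Jun 6→Andersen, Jun 7→Haddad+Varga, Jun 8→Andersen, Jun 9→Ekwueme, Jun 10→Farahani, Jun 11→Ekwueme, Jun 12→Xiong, Jun 13→Yoon, Jun 14→Haddad, Jun 15→Farahani.
Total: 26 + 86 + 126 + 26 + 56 + 116 + 56 + 106 + 16 + 86 + 116 = £816.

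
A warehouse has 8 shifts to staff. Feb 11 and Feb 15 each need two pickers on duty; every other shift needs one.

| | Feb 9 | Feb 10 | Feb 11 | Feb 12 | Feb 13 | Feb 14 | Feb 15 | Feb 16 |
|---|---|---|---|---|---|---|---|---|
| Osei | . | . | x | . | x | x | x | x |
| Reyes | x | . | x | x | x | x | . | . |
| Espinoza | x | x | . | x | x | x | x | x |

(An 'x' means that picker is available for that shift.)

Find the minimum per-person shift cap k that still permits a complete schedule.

With 3 pickers and 10 worker-slots to fill, someone must work at least ⌈10/3⌉ = 4 shifts, so k ≥ 4.
k = 4 works: Feb 9→Reyes, Feb 10→Espinoza, Feb 11→Osei+Reyes, Feb 12→Reyes, Feb 13→Osei, Feb 14→Reyes, Feb 15→Osei+Espinoza, Feb 16→Osei.
Loads: Osei 4, Reyes 4, Espinoza 2 — all ≤ 4.

4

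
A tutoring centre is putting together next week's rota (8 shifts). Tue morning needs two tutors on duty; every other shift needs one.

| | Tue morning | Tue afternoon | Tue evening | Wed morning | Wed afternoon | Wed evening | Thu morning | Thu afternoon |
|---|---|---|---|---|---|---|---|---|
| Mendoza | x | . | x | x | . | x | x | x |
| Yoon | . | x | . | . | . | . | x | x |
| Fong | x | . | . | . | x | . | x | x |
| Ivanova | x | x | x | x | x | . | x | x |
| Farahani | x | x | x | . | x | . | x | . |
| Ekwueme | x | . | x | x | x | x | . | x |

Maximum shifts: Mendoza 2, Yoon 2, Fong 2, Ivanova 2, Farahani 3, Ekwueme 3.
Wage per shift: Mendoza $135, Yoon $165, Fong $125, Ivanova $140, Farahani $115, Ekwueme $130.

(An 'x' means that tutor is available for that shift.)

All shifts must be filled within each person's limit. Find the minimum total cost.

$1120

Picking the cheapest available tutor for each shift independently would cost $1085, but that ignores the shift limits.
An optimal schedule: Tue morning→Ekwueme+Mendoza, Tue afternoon→Farahani, Tue evening→Farahani, Wed morning→Ekwueme, Wed afternoon→Farahani, Wed evening→Ekwueme, Thu morning→Fong, Thu afternoon→Fong.
Total: 130 + 135 + 115 + 115 + 130 + 115 + 130 + 125 + 125 = $1120.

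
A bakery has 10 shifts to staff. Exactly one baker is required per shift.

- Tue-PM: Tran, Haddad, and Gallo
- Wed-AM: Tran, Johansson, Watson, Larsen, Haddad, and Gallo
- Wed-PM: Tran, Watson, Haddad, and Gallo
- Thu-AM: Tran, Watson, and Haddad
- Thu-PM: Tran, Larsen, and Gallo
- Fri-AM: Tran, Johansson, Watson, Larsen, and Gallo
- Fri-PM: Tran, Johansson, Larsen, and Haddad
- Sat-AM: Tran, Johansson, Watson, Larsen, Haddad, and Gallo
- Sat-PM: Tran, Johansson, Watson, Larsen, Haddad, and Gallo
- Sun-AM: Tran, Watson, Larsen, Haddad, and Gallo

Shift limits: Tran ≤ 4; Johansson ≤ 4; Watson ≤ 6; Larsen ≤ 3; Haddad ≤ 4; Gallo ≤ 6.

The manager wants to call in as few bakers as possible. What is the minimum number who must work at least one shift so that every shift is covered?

2

10 slots to fill and no one can take more than 6, so at least ⌈10/6⌉ = 2 bakers are needed.
Tran and Watson alone can cover everything: Tue-PM→Tran, Wed-AM→Tran, Wed-PM→Watson, Thu-AM→Watson, Thu-PM→Tran, Fri-AM→Watson, Fri-PM→Tran, Sat-AM→Watson, Sat-PM→Watson, Sun-AM→Watson.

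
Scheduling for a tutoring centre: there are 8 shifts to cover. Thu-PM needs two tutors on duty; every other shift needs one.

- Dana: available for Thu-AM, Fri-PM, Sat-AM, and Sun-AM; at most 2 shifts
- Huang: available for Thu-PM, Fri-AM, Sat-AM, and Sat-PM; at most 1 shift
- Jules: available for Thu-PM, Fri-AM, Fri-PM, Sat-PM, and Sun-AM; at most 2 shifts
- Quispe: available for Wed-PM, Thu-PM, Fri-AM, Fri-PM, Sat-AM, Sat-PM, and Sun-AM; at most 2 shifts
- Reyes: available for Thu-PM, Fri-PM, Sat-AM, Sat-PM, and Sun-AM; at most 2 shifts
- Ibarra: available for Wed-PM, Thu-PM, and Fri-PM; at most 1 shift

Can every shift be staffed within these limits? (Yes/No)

Yes

Thu-AM can only be covered by Dana, so that assignment is forced.
One valid schedule: Wed-PM→Quispe, Thu-AM→Dana, Thu-PM→Reyes+Ibarra, Fri-AM→Huang, Fri-PM→Quispe, Sat-AM→Dana, Sat-PM→Jules, Sun-AM→Jules.
Loads: Dana 2/2, Huang 1/1, Jules 2/2, Quispe 2/2, Reyes 1/2, Ibarra 1/1 — all within limits.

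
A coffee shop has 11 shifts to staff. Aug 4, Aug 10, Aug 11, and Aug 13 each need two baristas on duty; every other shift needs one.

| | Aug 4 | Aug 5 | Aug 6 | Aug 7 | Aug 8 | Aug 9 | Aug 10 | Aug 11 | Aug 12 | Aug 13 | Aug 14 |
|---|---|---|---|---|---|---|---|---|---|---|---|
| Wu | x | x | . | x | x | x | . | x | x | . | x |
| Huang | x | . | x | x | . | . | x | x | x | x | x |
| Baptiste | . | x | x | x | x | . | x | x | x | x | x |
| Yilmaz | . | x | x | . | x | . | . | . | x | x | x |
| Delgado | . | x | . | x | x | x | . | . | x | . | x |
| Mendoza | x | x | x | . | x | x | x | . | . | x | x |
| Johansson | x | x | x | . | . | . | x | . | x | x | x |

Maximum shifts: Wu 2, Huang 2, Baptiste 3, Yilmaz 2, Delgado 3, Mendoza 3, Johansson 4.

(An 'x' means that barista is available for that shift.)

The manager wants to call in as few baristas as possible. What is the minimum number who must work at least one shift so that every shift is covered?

5

15 slots to fill and no one can take more than 4, so at least ⌈15/4⌉ = 4 baristas are needed.
Any 4 baristas together have capacity at most 4+3+3+3 = 13 < 15 slots, so 4 can never suffice.
Wu, Baptiste, Delgado, Mendoza, and Johansson alone can cover everything: Aug 4→Wu+Mendoza, Aug 5→Johansson, Aug 6→Baptiste, Aug 7→Baptiste, Aug 8→Delgado, Aug 9→Delgado, Aug 10→Mendoza+Johansson, Aug 11→Wu+Baptiste, Aug 12→Delgado, Aug 13→Mendoza+Johansson, Aug 14→Johansson.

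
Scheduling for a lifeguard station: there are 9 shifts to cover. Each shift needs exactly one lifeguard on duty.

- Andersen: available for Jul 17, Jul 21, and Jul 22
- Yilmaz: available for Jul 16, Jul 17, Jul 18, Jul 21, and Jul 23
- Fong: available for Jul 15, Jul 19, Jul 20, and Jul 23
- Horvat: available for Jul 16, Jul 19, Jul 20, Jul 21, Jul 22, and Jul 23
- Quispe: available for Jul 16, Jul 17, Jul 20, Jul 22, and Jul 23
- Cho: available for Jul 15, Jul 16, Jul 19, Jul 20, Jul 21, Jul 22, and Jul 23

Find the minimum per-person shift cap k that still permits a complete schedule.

2

With 6 lifeguards and 9 worker-slots to fill, someone must work at least ⌈9/6⌉ = 2 shifts, so k ≥ 2.
k = 2 works: Jul 15→Fong, Jul 16→Yilmaz, Jul 17→Andersen, Jul 18→Yilmaz, Jul 19→Fong, Jul 20→Horvat, Jul 21→Andersen, Jul 22→Horvat, Jul 23→Quispe.
Loads: Andersen 2, Yilmaz 2, Fong 2, Horvat 2, Quispe 1, Cho 0 — all ≤ 2.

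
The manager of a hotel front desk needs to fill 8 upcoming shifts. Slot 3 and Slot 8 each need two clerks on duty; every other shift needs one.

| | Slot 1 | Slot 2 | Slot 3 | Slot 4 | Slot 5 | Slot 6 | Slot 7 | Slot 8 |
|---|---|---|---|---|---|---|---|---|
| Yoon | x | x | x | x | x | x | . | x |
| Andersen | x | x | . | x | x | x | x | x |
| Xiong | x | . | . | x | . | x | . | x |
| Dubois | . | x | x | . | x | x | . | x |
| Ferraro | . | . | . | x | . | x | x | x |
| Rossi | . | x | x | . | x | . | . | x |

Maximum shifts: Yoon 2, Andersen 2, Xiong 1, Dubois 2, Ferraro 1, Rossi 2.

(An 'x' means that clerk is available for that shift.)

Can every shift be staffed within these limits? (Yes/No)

Yes

One valid schedule: Slot 1→Yoon, Slot 2→Andersen, Slot 3→Yoon+Dubois, Slot 4→Xiong, Slot 5→Rossi, Slot 6→Dubois, Slot 7→Andersen, Slot 8→Ferraro+Rossi.
Loads: Yoon 2/2, Andersen 2/2, Xiong 1/1, Dubois 2/2, Ferraro 1/1, Rossi 2/2 — all within limits.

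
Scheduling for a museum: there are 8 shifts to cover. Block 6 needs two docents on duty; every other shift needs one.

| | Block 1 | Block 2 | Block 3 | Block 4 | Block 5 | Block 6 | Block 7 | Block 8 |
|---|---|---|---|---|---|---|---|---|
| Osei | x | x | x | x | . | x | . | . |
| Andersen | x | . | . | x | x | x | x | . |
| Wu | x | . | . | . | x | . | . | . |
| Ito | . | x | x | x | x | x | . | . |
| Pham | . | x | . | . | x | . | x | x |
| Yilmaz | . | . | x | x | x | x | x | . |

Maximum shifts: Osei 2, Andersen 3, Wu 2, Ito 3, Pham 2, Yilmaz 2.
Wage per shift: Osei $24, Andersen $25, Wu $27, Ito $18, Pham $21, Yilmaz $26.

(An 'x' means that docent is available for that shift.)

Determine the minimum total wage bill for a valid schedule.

Block 8 can only be covered by Pham, so that assignment is forced.
Picking the cheapest available docent for each shift independently would cost $180, but that ignores the shift limits.
An optimal schedule: Block 1→Osei, Block 2→Ito, Block 3→Ito, Block 4→Ito, Block 5→Andersen, Block 6→Osei+Andersen, Block 7→Pham, Block 8→Pham.
Total: 24 + 18 + 18 + 18 + 25 + 24 + 25 + 21 + 21 = $194.

$194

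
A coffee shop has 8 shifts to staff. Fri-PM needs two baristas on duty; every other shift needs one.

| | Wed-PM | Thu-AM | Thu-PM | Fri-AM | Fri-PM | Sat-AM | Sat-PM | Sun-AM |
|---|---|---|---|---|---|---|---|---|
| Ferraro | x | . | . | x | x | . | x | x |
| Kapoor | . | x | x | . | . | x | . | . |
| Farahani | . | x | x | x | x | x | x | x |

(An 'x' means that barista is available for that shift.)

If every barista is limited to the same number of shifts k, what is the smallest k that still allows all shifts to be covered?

3

With 3 baristas and 9 worker-slots to fill, someone must work at least ⌈9/3⌉ = 3 shifts, so k ≥ 3.
k = 3 works: Wed-PM→Ferraro, Thu-AM→Kapoor, Thu-PM→Kapoor, Fri-AM→Ferraro, Fri-PM→Ferraro+Farahani, Sat-AM→Kapoor, Sat-PM→Farahani, Sun-AM→Farahani.
Loads: Ferraro 3, Kapoor 3, Farahani 3 — all ≤ 3.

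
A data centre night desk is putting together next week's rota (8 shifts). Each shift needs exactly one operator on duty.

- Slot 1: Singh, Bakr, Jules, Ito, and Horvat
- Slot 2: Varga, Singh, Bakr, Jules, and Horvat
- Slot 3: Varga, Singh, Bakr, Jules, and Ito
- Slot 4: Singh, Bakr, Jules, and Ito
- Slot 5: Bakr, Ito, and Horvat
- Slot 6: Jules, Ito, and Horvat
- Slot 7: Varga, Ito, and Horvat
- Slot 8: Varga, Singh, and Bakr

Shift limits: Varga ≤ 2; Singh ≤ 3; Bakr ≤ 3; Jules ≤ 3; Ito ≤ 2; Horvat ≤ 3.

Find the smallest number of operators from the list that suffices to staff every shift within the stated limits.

3

8 slots to fill and no one can take more than 3, so at least ⌈8/3⌉ = 3 operators are needed.
Varga, Singh, and Horvat alone can cover everything: Slot 1→Singh, Slot 2→Horvat, Slot 3→Varga, Slot 4→Singh, Slot 5→Horvat, Slot 6→Horvat, Slot 7→Varga, Slot 8→Singh.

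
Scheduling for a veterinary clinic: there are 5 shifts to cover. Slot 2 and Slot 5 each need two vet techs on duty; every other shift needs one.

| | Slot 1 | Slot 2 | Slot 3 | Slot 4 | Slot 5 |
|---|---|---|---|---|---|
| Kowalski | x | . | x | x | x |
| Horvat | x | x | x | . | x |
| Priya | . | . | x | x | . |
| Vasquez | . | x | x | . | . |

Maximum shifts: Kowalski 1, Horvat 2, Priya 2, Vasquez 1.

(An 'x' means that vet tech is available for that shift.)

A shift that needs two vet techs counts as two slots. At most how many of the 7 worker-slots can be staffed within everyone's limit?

6

Total capacity across all vet techs is 1+2+2+1 = 6, and 7 slots are needed, so at most 6 can be filled.
An assignment achieving 6: Slot 1→Kowalski, Slot 2→Horvat+Vasquez, Slot 3→Priya, Slot 4→Priya, Slot 5→Horvat.
Loads: Kowalski 1/1, Horvat 2/2, Priya 2/2, Vasquez 1/1.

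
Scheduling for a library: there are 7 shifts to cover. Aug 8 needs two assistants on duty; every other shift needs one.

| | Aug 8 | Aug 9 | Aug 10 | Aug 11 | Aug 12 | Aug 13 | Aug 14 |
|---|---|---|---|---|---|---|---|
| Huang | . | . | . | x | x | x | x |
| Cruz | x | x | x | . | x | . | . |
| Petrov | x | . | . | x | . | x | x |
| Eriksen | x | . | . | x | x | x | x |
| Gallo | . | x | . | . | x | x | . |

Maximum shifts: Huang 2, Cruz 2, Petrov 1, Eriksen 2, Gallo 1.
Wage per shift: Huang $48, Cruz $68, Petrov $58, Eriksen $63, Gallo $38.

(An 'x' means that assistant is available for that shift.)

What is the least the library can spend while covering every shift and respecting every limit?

Aug 10 can only be covered by Cruz, so that assignment is forced.
Picking the cheapest available assistant for each shift independently would cost $399, but that ignores the shift limits.
An optimal schedule: Aug 8→Petrov+Eriksen, Aug 9→Cruz, Aug 10→Cruz, Aug 11→Huang, Aug 12→Eriksen, Aug 13→Gallo, Aug 14→Huang.
Total: 58 + 63 + 68 + 68 + 48 + 63 + 38 + 48 = $454.

$454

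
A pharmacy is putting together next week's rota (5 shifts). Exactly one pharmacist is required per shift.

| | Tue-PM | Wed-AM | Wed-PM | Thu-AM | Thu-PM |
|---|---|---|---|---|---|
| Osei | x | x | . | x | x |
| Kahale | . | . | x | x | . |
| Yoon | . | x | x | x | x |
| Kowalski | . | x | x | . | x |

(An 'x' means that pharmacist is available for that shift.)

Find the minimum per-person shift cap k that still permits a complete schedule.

With 4 pharmacists and 5 worker-slots to fill, someone must work at least ⌈5/4⌉ = 2 shifts, so k ≥ 2.
k = 2 works: Tue-PM→Osei, Wed-AM→Osei, Wed-PM→Kahale, Thu-AM→Kahale, Thu-PM→Yoon.
Loads: Osei 2, Kahale 2, Yoon 1, Kowalski 0 — all ≤ 2.

2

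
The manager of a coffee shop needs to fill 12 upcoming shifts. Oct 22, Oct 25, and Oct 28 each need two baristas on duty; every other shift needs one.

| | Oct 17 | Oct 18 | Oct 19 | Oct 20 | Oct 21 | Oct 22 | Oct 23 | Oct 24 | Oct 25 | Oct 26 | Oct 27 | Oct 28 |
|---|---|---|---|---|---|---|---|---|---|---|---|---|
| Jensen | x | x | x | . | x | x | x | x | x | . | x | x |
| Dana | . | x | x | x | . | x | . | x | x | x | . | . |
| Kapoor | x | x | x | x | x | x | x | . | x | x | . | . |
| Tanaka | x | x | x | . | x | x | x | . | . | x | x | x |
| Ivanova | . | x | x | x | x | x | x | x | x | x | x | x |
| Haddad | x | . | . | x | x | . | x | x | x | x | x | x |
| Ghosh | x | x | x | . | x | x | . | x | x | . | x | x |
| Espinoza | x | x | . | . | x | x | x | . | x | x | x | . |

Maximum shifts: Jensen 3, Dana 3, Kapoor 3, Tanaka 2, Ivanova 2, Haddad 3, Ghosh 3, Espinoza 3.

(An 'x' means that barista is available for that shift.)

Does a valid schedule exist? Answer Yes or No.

One valid schedule: Oct 17→Jensen, Oct 18→Dana, Oct 19→Jensen, Oct 20→Dana, Oct 21→Kapoor, Oct 22→Kapoor+Ivanova, Oct 23→Kapoor, Oct 24→Jensen, Oct 25→Haddad+Ghosh, Oct 26→Dana, Oct 27→Tanaka, Oct 28→Tanaka+Ivanova.
Loads: Jensen 3/3, Dana 3/3, Kapoor 3/3, Tanaka 2/2, Ivanova 2/2, Haddad 1/3, Ghosh 1/3, Espinoza 0/3 — all within limits.

Yes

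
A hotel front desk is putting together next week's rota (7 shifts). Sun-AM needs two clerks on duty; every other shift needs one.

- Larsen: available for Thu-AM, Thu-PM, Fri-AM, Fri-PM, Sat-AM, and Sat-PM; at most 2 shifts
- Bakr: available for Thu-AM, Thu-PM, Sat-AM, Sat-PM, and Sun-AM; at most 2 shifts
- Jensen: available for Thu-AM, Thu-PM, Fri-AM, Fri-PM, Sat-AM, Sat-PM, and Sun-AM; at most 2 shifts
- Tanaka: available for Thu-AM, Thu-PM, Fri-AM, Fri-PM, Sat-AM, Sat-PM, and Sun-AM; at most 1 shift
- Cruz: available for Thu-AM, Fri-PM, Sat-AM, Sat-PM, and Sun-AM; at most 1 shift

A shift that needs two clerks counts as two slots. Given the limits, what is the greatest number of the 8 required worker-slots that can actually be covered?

8

Total capacity across all clerks is 2+2+2+1+1 = 8, and 8 slots are needed, so at most 8 can be filled.
An assignment achieving 8: Thu-AM→Bakr, Thu-PM→Larsen, Fri-AM→Larsen, Fri-PM→Jensen, Sat-AM→Tanaka, Sat-PM→Cruz, Sun-AM→Bakr+Jensen.
Loads: Larsen 2/2, Bakr 2/2, Jensen 2/2, Tanaka 1/1, Cruz 1/1.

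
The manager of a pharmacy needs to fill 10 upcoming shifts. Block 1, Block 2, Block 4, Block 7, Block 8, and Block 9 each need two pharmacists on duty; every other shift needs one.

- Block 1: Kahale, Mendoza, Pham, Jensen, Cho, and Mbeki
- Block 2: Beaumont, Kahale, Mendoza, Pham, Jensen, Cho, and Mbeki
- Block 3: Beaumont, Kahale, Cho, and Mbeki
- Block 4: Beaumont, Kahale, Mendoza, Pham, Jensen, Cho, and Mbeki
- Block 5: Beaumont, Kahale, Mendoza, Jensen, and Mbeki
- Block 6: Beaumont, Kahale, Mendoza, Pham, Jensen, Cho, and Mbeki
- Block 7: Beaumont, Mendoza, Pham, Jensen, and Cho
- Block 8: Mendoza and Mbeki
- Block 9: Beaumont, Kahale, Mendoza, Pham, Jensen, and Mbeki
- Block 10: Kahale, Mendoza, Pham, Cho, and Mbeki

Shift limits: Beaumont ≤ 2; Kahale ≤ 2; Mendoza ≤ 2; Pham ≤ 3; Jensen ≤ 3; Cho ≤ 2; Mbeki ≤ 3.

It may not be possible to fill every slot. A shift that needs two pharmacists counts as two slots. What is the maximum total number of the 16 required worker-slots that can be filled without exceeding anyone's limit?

16

Total capacity across all pharmacists is 2+2+2+3+3+2+3 = 17, and 16 slots are needed, so at most 16 can be filled.
An assignment achieving 16: Block 1→Kahale+Pham, Block 2→Jensen+Cho, Block 3→Beaumont, Block 4→Jensen+Cho, Block 5→Beaumont, Block 6→Mbeki, Block 7→Mendoza+Pham, Block 8→Mendoza+Mbeki, Block 9→Pham+Jensen, Block 10→Kahale.
Loads: Beaumont 2/2, Kahale 2/2, Mendoza 2/2, Pham 3/3, Jensen 3/3, Cho 2/2, Mbeki 2/3.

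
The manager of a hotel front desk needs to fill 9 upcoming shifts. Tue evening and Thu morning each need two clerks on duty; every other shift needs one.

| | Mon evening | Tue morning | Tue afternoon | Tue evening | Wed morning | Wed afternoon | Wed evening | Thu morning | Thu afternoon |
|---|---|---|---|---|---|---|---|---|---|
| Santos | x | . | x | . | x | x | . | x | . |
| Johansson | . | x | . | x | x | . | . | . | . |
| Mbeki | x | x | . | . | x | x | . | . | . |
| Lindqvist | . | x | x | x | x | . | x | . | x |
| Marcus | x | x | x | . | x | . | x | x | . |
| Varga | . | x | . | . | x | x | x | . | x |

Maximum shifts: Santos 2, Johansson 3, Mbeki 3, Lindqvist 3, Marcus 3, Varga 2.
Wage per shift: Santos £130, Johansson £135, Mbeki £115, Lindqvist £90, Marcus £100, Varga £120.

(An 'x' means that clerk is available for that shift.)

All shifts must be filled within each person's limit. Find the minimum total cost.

Tue evening can only be covered by Johansson and Lindqvist, so that assignment is forced.
Thu morning can only be covered by Santos and Marcus, so that assignment is forced.
Picking the cheapest available clerk for each shift independently would cost £1120, but that ignores the shift limits.
An optimal schedule: Mon evening→Marcus, Tue morning→Mbeki, Tue afternoon→Lindqvist, Tue evening→Lindqvist+Johansson, Wed morning→Mbeki, Wed afternoon→Mbeki, Wed evening→Marcus, Thu morning→Marcus+Santos, Thu afternoon→Lindqvist.
Total: 100 + 115 + 90 + 90 + 135 + 115 + 115 + 100 + 100 + 130 + 90 = £1180.

£1180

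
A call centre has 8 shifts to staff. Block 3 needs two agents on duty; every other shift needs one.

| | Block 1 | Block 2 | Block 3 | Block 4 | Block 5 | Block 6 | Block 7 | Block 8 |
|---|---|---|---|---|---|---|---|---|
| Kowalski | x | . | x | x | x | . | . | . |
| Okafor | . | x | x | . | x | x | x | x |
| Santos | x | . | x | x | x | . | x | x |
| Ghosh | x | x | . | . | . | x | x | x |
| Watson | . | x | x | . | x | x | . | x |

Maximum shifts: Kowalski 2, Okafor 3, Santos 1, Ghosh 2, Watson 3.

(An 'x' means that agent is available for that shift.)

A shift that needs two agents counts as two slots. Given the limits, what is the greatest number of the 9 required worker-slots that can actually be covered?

Total capacity across all agents is 2+3+1+2+3 = 11, and 9 slots are needed, so at most 9 can be filled.
An assignment achieving 9: Block 1→Kowalski, Block 2→Okafor, Block 3→Santos+Watson, Block 4→Kowalski, Block 5→Watson, Block 6→Okafor, Block 7→Okafor, Block 8→Ghosh.
Loads: Kowalski 2/2, Okafor 3/3, Santos 1/1, Ghosh 1/2, Watson 2/3.

9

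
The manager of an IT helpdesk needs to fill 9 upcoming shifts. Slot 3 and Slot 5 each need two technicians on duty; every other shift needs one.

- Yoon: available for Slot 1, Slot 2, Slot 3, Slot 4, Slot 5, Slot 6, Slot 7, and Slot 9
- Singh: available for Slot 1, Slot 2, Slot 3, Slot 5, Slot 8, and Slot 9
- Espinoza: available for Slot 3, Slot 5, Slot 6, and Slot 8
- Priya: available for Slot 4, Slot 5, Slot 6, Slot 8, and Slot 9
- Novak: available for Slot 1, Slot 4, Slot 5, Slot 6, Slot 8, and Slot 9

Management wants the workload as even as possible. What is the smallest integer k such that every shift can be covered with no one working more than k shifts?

With 5 technicians and 11 worker-slots to fill, someone must work at least ⌈11/5⌉ = 3 shifts, so k ≥ 3.
k = 3 works: Slot 1→Yoon, Slot 2→Yoon, Slot 3→Singh+Espinoza, Slot 4→Priya, Slot 5→Espinoza+Priya, Slot 6→Espinoza, Slot 7→Yoon, Slot 8→Singh, Slot 9→Singh.
Loads: Yoon 3, Singh 3, Espinoza 3, Priya 2, Novak 0 — all ≤ 3.

3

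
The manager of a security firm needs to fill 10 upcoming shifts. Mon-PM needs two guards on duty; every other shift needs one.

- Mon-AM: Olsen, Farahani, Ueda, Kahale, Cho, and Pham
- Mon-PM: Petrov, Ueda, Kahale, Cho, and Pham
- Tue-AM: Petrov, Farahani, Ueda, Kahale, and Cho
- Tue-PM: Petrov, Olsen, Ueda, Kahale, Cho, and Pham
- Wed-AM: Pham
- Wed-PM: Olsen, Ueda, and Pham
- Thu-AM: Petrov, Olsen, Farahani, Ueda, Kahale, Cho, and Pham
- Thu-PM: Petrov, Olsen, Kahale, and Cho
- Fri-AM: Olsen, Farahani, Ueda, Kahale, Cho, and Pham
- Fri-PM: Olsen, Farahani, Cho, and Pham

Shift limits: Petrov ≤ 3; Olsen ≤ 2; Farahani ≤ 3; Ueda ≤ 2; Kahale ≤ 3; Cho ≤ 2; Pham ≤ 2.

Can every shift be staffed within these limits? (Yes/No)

Yes

Wed-AM can only be covered by Pham, so that assignment is forced.
One valid schedule: Mon-AM→Farahani, Mon-PM→Ueda+Kahale, Tue-AM→Petrov, Tue-PM→Petrov, Wed-AM→Pham, Wed-PM→Olsen, Thu-AM→Farahani, Thu-PM→Petrov, Fri-AM→Farahani, Fri-PM→Olsen.
Loads: Petrov 3/3, Olsen 2/2, Farahani 3/3, Ueda 1/2, Kahale 1/3, Cho 0/2, Pham 1/2 — all within limits.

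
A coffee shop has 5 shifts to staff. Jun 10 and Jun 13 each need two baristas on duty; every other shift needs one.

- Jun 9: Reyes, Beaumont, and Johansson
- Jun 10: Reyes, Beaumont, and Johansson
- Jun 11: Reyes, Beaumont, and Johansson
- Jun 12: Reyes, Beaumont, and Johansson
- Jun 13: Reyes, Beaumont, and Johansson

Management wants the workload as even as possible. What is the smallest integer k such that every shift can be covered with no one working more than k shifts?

With 3 baristas and 7 worker-slots to fill, someone must work at least ⌈7/3⌉ = 3 shifts, so k ≥ 3.
k = 3 works: Jun 9→Reyes, Jun 10→Reyes+Beaumont, Jun 11→Reyes, Jun 12→Beaumont, Jun 13→Beaumont+Johansson.
Loads: Reyes 3, Beaumont 3, Johansson 1 — all ≤ 3.

3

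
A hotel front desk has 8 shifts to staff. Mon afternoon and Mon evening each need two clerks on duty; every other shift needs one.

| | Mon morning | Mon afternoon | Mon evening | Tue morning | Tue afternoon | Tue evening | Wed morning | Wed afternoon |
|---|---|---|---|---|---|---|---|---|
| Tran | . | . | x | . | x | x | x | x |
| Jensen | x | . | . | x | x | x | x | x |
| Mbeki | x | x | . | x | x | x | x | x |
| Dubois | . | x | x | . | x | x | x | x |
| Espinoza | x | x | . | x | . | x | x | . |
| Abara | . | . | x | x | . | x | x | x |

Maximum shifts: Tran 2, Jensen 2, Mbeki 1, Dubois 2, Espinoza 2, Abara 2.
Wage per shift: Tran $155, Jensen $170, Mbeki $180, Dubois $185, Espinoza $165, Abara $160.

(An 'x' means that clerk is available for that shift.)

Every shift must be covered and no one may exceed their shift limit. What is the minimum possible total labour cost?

$1665

Picking the cheapest available clerk for each shift independently would cost $1605, but that ignores the shift limits.
An optimal schedule: Mon morning→Espinoza, Mon afternoon→Espinoza+Mbeki, Mon evening→Tran+Abara, Tue morning→Abara, Tue afternoon→Tran, Tue evening→Jensen, Wed morning→Dubois, Wed afternoon→Jensen.
Total: 165 + 165 + 180 + 155 + 160 + 160 + 155 + 170 + 185 + 170 = $1665.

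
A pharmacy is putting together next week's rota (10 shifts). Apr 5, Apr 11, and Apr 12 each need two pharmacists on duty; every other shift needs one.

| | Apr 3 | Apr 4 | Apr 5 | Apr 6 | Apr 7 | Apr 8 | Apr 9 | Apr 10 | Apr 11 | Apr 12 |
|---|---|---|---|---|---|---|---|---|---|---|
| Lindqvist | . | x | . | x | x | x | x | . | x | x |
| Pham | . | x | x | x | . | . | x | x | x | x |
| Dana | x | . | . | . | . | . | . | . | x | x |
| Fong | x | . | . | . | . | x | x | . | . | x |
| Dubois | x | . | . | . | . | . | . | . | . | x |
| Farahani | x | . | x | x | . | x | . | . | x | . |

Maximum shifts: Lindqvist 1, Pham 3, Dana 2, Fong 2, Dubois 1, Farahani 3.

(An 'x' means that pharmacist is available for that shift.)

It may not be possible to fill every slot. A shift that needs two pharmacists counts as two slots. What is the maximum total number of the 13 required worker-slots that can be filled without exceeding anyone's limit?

12

Total capacity across all pharmacists is 1+3+2+2+1+3 = 12, and 13 slots are needed, so at most 12 can be filled.
An assignment achieving 12: Apr 3→Dana, Apr 4→Pham, Apr 5→Pham+Farahani, Apr 6→Farahani, Apr 7→Lindqvist, Apr 8→Fong, Apr 9→Fong, Apr 10→Pham, Apr 11→Dana+Farahani, Apr 12→Dubois.
Loads: Lindqvist 1/1, Pham 3/3, Dana 2/2, Fong 2/2, Dubois 1/1, Farahani 3/3.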